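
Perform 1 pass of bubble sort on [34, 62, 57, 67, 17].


Initial: [34, 62, 57, 67, 17]
Pass 1: [34, 57, 62, 17, 67] (2 swaps)

After 1 pass: [34, 57, 62, 17, 67]


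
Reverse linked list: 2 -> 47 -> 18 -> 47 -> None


Step 1: curr=2, set curr.next=prev(None) | reversed so far: 2
Step 2: curr=47, set curr.next=prev(2) | reversed so far: 47 -> 2
Step 3: curr=18, set curr.next=prev(47) | reversed so far: 18 -> 47 -> 2
Step 4: curr=47, set curr.next=prev(18) | reversed so far: 47 -> 18 -> 47 -> 2

47 -> 18 -> 47 -> 2 -> None


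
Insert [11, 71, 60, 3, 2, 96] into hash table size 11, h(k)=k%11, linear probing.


Insert 11: h=0 -> slot 0
Insert 71: h=5 -> slot 5
Insert 60: h=5, 1 probes -> slot 6
Insert 3: h=3 -> slot 3
Insert 2: h=2 -> slot 2
Insert 96: h=8 -> slot 8

Table: [11, None, 2, 3, None, 71, 60, None, 96, None, None]


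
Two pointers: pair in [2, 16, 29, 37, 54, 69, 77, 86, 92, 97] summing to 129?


lo=0(2)+hi=9(97)=99
lo=1(16)+hi=9(97)=113
lo=2(29)+hi=9(97)=126
lo=3(37)+hi=9(97)=134
lo=3(37)+hi=8(92)=129

Yes: 37+92=129


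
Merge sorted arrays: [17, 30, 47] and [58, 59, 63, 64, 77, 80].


Take 17 from A
Take 30 from A
Take 47 from A

Merged: [17, 30, 47, 58, 59, 63, 64, 77, 80]


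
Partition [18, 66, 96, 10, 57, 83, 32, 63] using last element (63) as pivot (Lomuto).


Pivot: 63
  18 <= 63: advance i (no swap)
  10 <= 63: swap -> [18, 10, 96, 66, 57, 83, 32, 63]
  57 <= 63: swap -> [18, 10, 57, 66, 96, 83, 32, 63]
  32 <= 63: swap -> [18, 10, 57, 32, 96, 83, 66, 63]
Place pivot at 4: [18, 10, 57, 32, 63, 83, 66, 96]

Partitioned: [18, 10, 57, 32, 63, 83, 66, 96]


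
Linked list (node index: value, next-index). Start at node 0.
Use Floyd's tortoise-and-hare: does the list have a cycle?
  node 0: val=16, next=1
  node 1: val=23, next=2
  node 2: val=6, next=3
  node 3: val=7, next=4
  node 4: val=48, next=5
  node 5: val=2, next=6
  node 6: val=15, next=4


Floyd's tortoise (slow, +1) and hare (fast, +2):
  init: slow=0, fast=0
  step 1: slow=1, fast=2
  step 2: slow=2, fast=4
  step 3: slow=3, fast=6
  step 4: slow=4, fast=5
  step 5: slow=5, fast=4
  step 6: slow=6, fast=6
  slow == fast at node 6: cycle detected

Cycle: yes


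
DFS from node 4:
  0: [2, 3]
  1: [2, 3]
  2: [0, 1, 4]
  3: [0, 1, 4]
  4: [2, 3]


Visit 4, push [3, 2]
Visit 2, push [1, 0]
Visit 0, push [3]
Visit 3, push [1]
Visit 1, push []

DFS order: [4, 2, 0, 3, 1]


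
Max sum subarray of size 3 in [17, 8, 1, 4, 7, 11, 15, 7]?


[0:3]: 26
[1:4]: 13
[2:5]: 12
[3:6]: 22
[4:7]: 33
[5:8]: 33

Max: 33 at [4:7]


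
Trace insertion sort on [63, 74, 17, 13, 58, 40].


Initial: [63, 74, 17, 13, 58, 40]
Insert 74: [63, 74, 17, 13, 58, 40]
Insert 17: [17, 63, 74, 13, 58, 40]
Insert 13: [13, 17, 63, 74, 58, 40]
Insert 58: [13, 17, 58, 63, 74, 40]
Insert 40: [13, 17, 40, 58, 63, 74]

Sorted: [13, 17, 40, 58, 63, 74]


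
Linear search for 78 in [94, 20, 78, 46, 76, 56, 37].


i=0: 94!=78
i=1: 20!=78
i=2: 78==78 found!

Found at 2, 3 comps


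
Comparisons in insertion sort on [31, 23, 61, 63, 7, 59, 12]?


Algorithm: insertion sort
Input: [31, 23, 61, 63, 7, 59, 12]
Sorted: [7, 12, 23, 31, 59, 61, 63]

16


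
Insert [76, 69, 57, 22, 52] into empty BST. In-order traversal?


Insert 76: root
Insert 69: L from 76
Insert 57: L from 76 -> L from 69
Insert 22: L from 76 -> L from 69 -> L from 57
Insert 52: L from 76 -> L from 69 -> L from 57 -> R from 22

In-order: [22, 52, 57, 69, 76]


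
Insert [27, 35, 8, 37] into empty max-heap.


Insert 27: [27]
Insert 35: [35, 27]
Insert 8: [35, 27, 8]
Insert 37: [37, 35, 8, 27]

Final heap: [37, 35, 8, 27]


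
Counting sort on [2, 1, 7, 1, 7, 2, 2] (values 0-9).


Input: [2, 1, 7, 1, 7, 2, 2]
Counts: [0, 2, 3, 0, 0, 0, 0, 2, 0, 0]

Sorted: [1, 1, 2, 2, 2, 7, 7]


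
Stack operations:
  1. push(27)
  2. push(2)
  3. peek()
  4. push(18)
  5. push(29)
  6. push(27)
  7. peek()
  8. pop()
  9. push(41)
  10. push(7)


push(27) -> [27]
push(2) -> [27, 2]
peek()->2
push(18) -> [27, 2, 18]
push(29) -> [27, 2, 18, 29]
push(27) -> [27, 2, 18, 29, 27]
peek()->27
pop()->27, [27, 2, 18, 29]
push(41) -> [27, 2, 18, 29, 41]
push(7) -> [27, 2, 18, 29, 41, 7]

Final stack: [27, 2, 18, 29, 41, 7]


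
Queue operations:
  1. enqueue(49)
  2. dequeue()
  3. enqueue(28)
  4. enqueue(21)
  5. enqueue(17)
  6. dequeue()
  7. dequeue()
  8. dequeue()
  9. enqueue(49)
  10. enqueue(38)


enqueue(49) -> [49]
dequeue()->49, []
enqueue(28) -> [28]
enqueue(21) -> [28, 21]
enqueue(17) -> [28, 21, 17]
dequeue()->28, [21, 17]
dequeue()->21, [17]
dequeue()->17, []
enqueue(49) -> [49]
enqueue(38) -> [49, 38]

Final queue: [49, 38]


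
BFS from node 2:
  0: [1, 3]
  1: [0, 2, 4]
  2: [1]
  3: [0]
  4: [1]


Visit 2, enqueue [1]
Visit 1, enqueue [0, 4]
Visit 0, enqueue [3]
Visit 4, enqueue []
Visit 3, enqueue []

BFS order: [2, 1, 0, 4, 3]


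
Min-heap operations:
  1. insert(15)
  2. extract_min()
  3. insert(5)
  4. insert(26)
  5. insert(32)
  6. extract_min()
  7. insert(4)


insert(15) -> [15]
extract_min()->15, []
insert(5) -> [5]
insert(26) -> [5, 26]
insert(32) -> [5, 26, 32]
extract_min()->5, [26, 32]
insert(4) -> [4, 32, 26]

Final heap: [4, 32, 26]


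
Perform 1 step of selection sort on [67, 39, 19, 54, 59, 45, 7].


Initial: [67, 39, 19, 54, 59, 45, 7]
Step 1: min=7 at 6
  Swap: [7, 39, 19, 54, 59, 45, 67]

After 1 step: [7, 39, 19, 54, 59, 45, 67]


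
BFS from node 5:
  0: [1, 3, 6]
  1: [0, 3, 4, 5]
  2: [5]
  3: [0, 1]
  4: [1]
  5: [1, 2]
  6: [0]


Visit 5, enqueue [1, 2]
Visit 1, enqueue [0, 3, 4]
Visit 2, enqueue []
Visit 0, enqueue [6]
Visit 3, enqueue []
Visit 4, enqueue []
Visit 6, enqueue []

BFS order: [5, 1, 2, 0, 3, 4, 6]


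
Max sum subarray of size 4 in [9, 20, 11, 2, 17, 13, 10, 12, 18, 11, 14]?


[0:4]: 42
[1:5]: 50
[2:6]: 43
[3:7]: 42
[4:8]: 52
[5:9]: 53
[6:10]: 51
[7:11]: 55

Max: 55 at [7:11]


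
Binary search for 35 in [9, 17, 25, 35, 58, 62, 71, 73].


Step 1: lo=0, hi=7, mid=3, val=35

Found at index 3


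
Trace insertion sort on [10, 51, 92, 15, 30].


Initial: [10, 51, 92, 15, 30]
Insert 51: [10, 51, 92, 15, 30]
Insert 92: [10, 51, 92, 15, 30]
Insert 15: [10, 15, 51, 92, 30]
Insert 30: [10, 15, 30, 51, 92]

Sorted: [10, 15, 30, 51, 92]


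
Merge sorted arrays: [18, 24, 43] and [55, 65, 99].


Take 18 from A
Take 24 from A
Take 43 from A

Merged: [18, 24, 43, 55, 65, 99]


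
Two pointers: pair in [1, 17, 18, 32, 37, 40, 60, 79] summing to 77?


lo=0(1)+hi=7(79)=80
lo=0(1)+hi=6(60)=61
lo=1(17)+hi=6(60)=77

Yes: 17+60=77


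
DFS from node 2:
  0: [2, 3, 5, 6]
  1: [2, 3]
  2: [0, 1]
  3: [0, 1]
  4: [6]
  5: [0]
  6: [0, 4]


Visit 2, push [1, 0]
Visit 0, push [6, 5, 3]
Visit 3, push [1]
Visit 1, push []
Visit 5, push []
Visit 6, push [4]
Visit 4, push []

DFS order: [2, 0, 3, 1, 5, 6, 4]


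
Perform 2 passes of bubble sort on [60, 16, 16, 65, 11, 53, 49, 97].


Initial: [60, 16, 16, 65, 11, 53, 49, 97]
Pass 1: [16, 16, 60, 11, 53, 49, 65, 97] (5 swaps)
Pass 2: [16, 16, 11, 53, 49, 60, 65, 97] (3 swaps)

After 2 passes: [16, 16, 11, 53, 49, 60, 65, 97]


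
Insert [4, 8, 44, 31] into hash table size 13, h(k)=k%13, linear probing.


Insert 4: h=4 -> slot 4
Insert 8: h=8 -> slot 8
Insert 44: h=5 -> slot 5
Insert 31: h=5, 1 probes -> slot 6

Table: [None, None, None, None, 4, 44, 31, None, 8, None, None, None, None]


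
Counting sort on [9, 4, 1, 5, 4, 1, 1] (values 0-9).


Input: [9, 4, 1, 5, 4, 1, 1]
Counts: [0, 3, 0, 0, 2, 1, 0, 0, 0, 1]

Sorted: [1, 1, 1, 4, 4, 5, 9]


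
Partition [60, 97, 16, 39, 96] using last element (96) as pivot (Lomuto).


Pivot: 96
  60 <= 96: advance i (no swap)
  16 <= 96: swap -> [60, 16, 97, 39, 96]
  39 <= 96: swap -> [60, 16, 39, 97, 96]
Place pivot at 3: [60, 16, 39, 96, 97]

Partitioned: [60, 16, 39, 96, 97]


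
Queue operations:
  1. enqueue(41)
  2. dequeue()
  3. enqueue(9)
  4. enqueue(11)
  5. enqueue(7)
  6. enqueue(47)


enqueue(41) -> [41]
dequeue()->41, []
enqueue(9) -> [9]
enqueue(11) -> [9, 11]
enqueue(7) -> [9, 11, 7]
enqueue(47) -> [9, 11, 7, 47]

Final queue: [9, 11, 7, 47]


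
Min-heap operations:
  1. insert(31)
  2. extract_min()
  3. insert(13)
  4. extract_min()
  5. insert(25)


insert(31) -> [31]
extract_min()->31, []
insert(13) -> [13]
extract_min()->13, []
insert(25) -> [25]

Final heap: [25]


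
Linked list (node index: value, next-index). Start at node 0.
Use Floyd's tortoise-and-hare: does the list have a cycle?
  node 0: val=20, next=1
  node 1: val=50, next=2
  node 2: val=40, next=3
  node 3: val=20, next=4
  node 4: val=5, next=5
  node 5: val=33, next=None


Floyd's tortoise (slow, +1) and hare (fast, +2):
  init: slow=0, fast=0
  step 1: slow=1, fast=2
  step 2: slow=2, fast=4
  step 3: fast 4->5->None, no cycle

Cycle: no


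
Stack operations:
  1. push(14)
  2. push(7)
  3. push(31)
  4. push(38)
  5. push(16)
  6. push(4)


push(14) -> [14]
push(7) -> [14, 7]
push(31) -> [14, 7, 31]
push(38) -> [14, 7, 31, 38]
push(16) -> [14, 7, 31, 38, 16]
push(4) -> [14, 7, 31, 38, 16, 4]

Final stack: [14, 7, 31, 38, 16, 4]


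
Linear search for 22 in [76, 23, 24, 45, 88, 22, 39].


i=0: 76!=22
i=1: 23!=22
i=2: 24!=22
i=3: 45!=22
i=4: 88!=22
i=5: 22==22 found!

Found at 5, 6 comps


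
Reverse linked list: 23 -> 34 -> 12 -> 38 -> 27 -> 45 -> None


Step 1: curr=23, set curr.next=prev(None) | reversed so far: 23
Step 2: curr=34, set curr.next=prev(23) | reversed so far: 34 -> 23
Step 3: curr=12, set curr.next=prev(34) | reversed so far: 12 -> 34 -> 23
Step 4: curr=38, set curr.next=prev(12) | reversed so far: 38 -> 12 -> 34 -> 23
Step 5: curr=27, set curr.next=prev(38) | reversed so far: 27 -> 38 -> 12 -> 34 -> 23
Step 6: curr=45, set curr.next=prev(27) | reversed so far: 45 -> 27 -> 38 -> 12 -> 34 -> 23

45 -> 27 -> 38 -> 12 -> 34 -> 23 -> None


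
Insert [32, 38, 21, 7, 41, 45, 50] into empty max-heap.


Insert 32: [32]
Insert 38: [38, 32]
Insert 21: [38, 32, 21]
Insert 7: [38, 32, 21, 7]
Insert 41: [41, 38, 21, 7, 32]
Insert 45: [45, 38, 41, 7, 32, 21]
Insert 50: [50, 38, 45, 7, 32, 21, 41]

Final heap: [50, 38, 45, 7, 32, 21, 41]


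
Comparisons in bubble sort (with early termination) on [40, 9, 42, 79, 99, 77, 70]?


Algorithm: bubble sort (with early termination)
Input: [40, 9, 42, 79, 99, 77, 70]
Sorted: [9, 40, 42, 70, 77, 79, 99]

18


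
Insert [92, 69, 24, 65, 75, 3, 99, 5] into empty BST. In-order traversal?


Insert 92: root
Insert 69: L from 92
Insert 24: L from 92 -> L from 69
Insert 65: L from 92 -> L from 69 -> R from 24
Insert 75: L from 92 -> R from 69
Insert 3: L from 92 -> L from 69 -> L from 24
Insert 99: R from 92
Insert 5: L from 92 -> L from 69 -> L from 24 -> R from 3

In-order: [3, 5, 24, 65, 69, 75, 92, 99]


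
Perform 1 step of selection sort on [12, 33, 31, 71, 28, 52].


Initial: [12, 33, 31, 71, 28, 52]
Step 1: min=12 at 0
  Swap: [12, 33, 31, 71, 28, 52]

After 1 step: [12, 33, 31, 71, 28, 52]


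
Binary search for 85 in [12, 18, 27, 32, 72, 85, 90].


Step 1: lo=0, hi=6, mid=3, val=32
Step 2: lo=4, hi=6, mid=5, val=85

Found at index 5


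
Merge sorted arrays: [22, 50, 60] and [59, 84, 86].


Take 22 from A
Take 50 from A
Take 59 from B
Take 60 from A

Merged: [22, 50, 59, 60, 84, 86]


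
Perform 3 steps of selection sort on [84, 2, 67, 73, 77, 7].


Initial: [84, 2, 67, 73, 77, 7]
Step 1: min=2 at 1
  Swap: [2, 84, 67, 73, 77, 7]
Step 2: min=7 at 5
  Swap: [2, 7, 67, 73, 77, 84]
Step 3: min=67 at 2
  Swap: [2, 7, 67, 73, 77, 84]

After 3 steps: [2, 7, 67, 73, 77, 84]


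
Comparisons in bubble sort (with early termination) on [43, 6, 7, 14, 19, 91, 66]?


Algorithm: bubble sort (with early termination)
Input: [43, 6, 7, 14, 19, 91, 66]
Sorted: [6, 7, 14, 19, 43, 66, 91]

11


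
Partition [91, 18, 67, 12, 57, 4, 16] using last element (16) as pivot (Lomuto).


Pivot: 16
  12 <= 16: swap -> [12, 18, 67, 91, 57, 4, 16]
  4 <= 16: swap -> [12, 4, 67, 91, 57, 18, 16]
Place pivot at 2: [12, 4, 16, 91, 57, 18, 67]

Partitioned: [12, 4, 16, 91, 57, 18, 67]


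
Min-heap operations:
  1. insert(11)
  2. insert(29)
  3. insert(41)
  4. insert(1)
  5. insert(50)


insert(11) -> [11]
insert(29) -> [11, 29]
insert(41) -> [11, 29, 41]
insert(1) -> [1, 11, 41, 29]
insert(50) -> [1, 11, 41, 29, 50]

Final heap: [1, 11, 41, 29, 50]


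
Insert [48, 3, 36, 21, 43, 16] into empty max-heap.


Insert 48: [48]
Insert 3: [48, 3]
Insert 36: [48, 3, 36]
Insert 21: [48, 21, 36, 3]
Insert 43: [48, 43, 36, 3, 21]
Insert 16: [48, 43, 36, 3, 21, 16]

Final heap: [48, 43, 36, 3, 21, 16]


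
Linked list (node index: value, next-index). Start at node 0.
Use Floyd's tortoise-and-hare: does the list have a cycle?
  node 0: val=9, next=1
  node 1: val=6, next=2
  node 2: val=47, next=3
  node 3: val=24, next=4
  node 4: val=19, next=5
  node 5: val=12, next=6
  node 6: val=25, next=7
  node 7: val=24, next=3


Floyd's tortoise (slow, +1) and hare (fast, +2):
  init: slow=0, fast=0
  step 1: slow=1, fast=2
  step 2: slow=2, fast=4
  step 3: slow=3, fast=6
  step 4: slow=4, fast=3
  step 5: slow=5, fast=5
  slow == fast at node 5: cycle detected

Cycle: yes


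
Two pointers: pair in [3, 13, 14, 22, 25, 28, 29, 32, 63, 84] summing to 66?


lo=0(3)+hi=9(84)=87
lo=0(3)+hi=8(63)=66

Yes: 3+63=66


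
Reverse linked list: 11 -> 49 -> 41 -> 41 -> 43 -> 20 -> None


Step 1: curr=11, set curr.next=prev(None) | reversed so far: 11
Step 2: curr=49, set curr.next=prev(11) | reversed so far: 49 -> 11
Step 3: curr=41, set curr.next=prev(49) | reversed so far: 41 -> 49 -> 11
Step 4: curr=41, set curr.next=prev(41) | reversed so far: 41 -> 41 -> 49 -> 11
Step 5: curr=43, set curr.next=prev(41) | reversed so far: 43 -> 41 -> 41 -> 49 -> 11
Step 6: curr=20, set curr.next=prev(43) | reversed so far: 20 -> 43 -> 41 -> 41 -> 49 -> 11

20 -> 43 -> 41 -> 41 -> 49 -> 11 -> None


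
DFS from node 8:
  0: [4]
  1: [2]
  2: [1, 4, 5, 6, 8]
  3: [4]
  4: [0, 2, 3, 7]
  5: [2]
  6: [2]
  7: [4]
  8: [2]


Visit 8, push [2]
Visit 2, push [6, 5, 4, 1]
Visit 1, push []
Visit 4, push [7, 3, 0]
Visit 0, push []
Visit 3, push []
Visit 7, push []
Visit 5, push []
Visit 6, push []

DFS order: [8, 2, 1, 4, 0, 3, 7, 5, 6]


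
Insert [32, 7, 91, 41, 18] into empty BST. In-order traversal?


Insert 32: root
Insert 7: L from 32
Insert 91: R from 32
Insert 41: R from 32 -> L from 91
Insert 18: L from 32 -> R from 7

In-order: [7, 18, 32, 41, 91]


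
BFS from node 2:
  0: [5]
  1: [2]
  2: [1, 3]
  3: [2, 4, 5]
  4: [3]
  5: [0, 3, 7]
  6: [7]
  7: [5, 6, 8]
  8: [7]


Visit 2, enqueue [1, 3]
Visit 1, enqueue []
Visit 3, enqueue [4, 5]
Visit 4, enqueue []
Visit 5, enqueue [0, 7]
Visit 0, enqueue []
Visit 7, enqueue [6, 8]
Visit 6, enqueue []
Visit 8, enqueue []

BFS order: [2, 1, 3, 4, 5, 0, 7, 6, 8]


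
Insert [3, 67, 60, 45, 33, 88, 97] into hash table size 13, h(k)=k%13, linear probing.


Insert 3: h=3 -> slot 3
Insert 67: h=2 -> slot 2
Insert 60: h=8 -> slot 8
Insert 45: h=6 -> slot 6
Insert 33: h=7 -> slot 7
Insert 88: h=10 -> slot 10
Insert 97: h=6, 3 probes -> slot 9

Table: [None, None, 67, 3, None, None, 45, 33, 60, 97, 88, None, None]


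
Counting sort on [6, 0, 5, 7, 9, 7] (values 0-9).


Input: [6, 0, 5, 7, 9, 7]
Counts: [1, 0, 0, 0, 0, 1, 1, 2, 0, 1]

Sorted: [0, 5, 6, 7, 7, 9]


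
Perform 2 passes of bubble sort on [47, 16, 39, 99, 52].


Initial: [47, 16, 39, 99, 52]
Pass 1: [16, 39, 47, 52, 99] (3 swaps)
Pass 2: [16, 39, 47, 52, 99] (0 swaps)

After 2 passes: [16, 39, 47, 52, 99]


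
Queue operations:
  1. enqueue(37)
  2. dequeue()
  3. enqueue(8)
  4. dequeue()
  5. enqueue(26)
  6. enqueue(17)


enqueue(37) -> [37]
dequeue()->37, []
enqueue(8) -> [8]
dequeue()->8, []
enqueue(26) -> [26]
enqueue(17) -> [26, 17]

Final queue: [26, 17]


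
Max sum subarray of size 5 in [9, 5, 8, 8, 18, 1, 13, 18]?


[0:5]: 48
[1:6]: 40
[2:7]: 48
[3:8]: 58

Max: 58 at [3:8]


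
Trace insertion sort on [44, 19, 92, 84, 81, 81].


Initial: [44, 19, 92, 84, 81, 81]
Insert 19: [19, 44, 92, 84, 81, 81]
Insert 92: [19, 44, 92, 84, 81, 81]
Insert 84: [19, 44, 84, 92, 81, 81]
Insert 81: [19, 44, 81, 84, 92, 81]
Insert 81: [19, 44, 81, 81, 84, 92]

Sorted: [19, 44, 81, 81, 84, 92]


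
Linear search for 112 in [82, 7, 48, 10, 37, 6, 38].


i=0: 82!=112
i=1: 7!=112
i=2: 48!=112
i=3: 10!=112
i=4: 37!=112
i=5: 6!=112
i=6: 38!=112

Not found, 7 comps


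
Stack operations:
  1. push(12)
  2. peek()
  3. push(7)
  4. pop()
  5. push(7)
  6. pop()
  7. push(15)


push(12) -> [12]
peek()->12
push(7) -> [12, 7]
pop()->7, [12]
push(7) -> [12, 7]
pop()->7, [12]
push(15) -> [12, 15]

Final stack: [12, 15]


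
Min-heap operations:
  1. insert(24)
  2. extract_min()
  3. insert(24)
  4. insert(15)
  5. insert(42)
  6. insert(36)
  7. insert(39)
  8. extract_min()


insert(24) -> [24]
extract_min()->24, []
insert(24) -> [24]
insert(15) -> [15, 24]
insert(42) -> [15, 24, 42]
insert(36) -> [15, 24, 42, 36]
insert(39) -> [15, 24, 42, 36, 39]
extract_min()->15, [24, 36, 42, 39]

Final heap: [24, 36, 42, 39]


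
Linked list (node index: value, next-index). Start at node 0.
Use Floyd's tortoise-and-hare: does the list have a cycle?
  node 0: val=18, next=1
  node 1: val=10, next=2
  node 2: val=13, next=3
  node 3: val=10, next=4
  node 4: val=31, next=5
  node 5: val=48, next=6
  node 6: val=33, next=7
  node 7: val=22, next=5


Floyd's tortoise (slow, +1) and hare (fast, +2):
  init: slow=0, fast=0
  step 1: slow=1, fast=2
  step 2: slow=2, fast=4
  step 3: slow=3, fast=6
  step 4: slow=4, fast=5
  step 5: slow=5, fast=7
  step 6: slow=6, fast=6
  slow == fast at node 6: cycle detected

Cycle: yes


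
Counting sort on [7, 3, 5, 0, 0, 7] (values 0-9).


Input: [7, 3, 5, 0, 0, 7]
Counts: [2, 0, 0, 1, 0, 1, 0, 2, 0, 0]

Sorted: [0, 0, 3, 5, 7, 7]


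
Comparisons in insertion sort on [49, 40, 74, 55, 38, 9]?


Algorithm: insertion sort
Input: [49, 40, 74, 55, 38, 9]
Sorted: [9, 38, 40, 49, 55, 74]

13


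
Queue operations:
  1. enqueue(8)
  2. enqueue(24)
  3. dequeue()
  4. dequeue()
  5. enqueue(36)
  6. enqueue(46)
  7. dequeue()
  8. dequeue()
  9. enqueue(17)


enqueue(8) -> [8]
enqueue(24) -> [8, 24]
dequeue()->8, [24]
dequeue()->24, []
enqueue(36) -> [36]
enqueue(46) -> [36, 46]
dequeue()->36, [46]
dequeue()->46, []
enqueue(17) -> [17]

Final queue: [17]


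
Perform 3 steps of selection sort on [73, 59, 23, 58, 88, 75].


Initial: [73, 59, 23, 58, 88, 75]
Step 1: min=23 at 2
  Swap: [23, 59, 73, 58, 88, 75]
Step 2: min=58 at 3
  Swap: [23, 58, 73, 59, 88, 75]
Step 3: min=59 at 3
  Swap: [23, 58, 59, 73, 88, 75]

After 3 steps: [23, 58, 59, 73, 88, 75]


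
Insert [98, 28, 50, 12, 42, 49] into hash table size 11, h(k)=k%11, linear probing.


Insert 98: h=10 -> slot 10
Insert 28: h=6 -> slot 6
Insert 50: h=6, 1 probes -> slot 7
Insert 12: h=1 -> slot 1
Insert 42: h=9 -> slot 9
Insert 49: h=5 -> slot 5

Table: [None, 12, None, None, None, 49, 28, 50, None, 42, 98]


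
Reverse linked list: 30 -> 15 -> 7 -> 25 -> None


Step 1: curr=30, set curr.next=prev(None) | reversed so far: 30
Step 2: curr=15, set curr.next=prev(30) | reversed so far: 15 -> 30
Step 3: curr=7, set curr.next=prev(15) | reversed so far: 7 -> 15 -> 30
Step 4: curr=25, set curr.next=prev(7) | reversed so far: 25 -> 7 -> 15 -> 30

25 -> 7 -> 15 -> 30 -> None


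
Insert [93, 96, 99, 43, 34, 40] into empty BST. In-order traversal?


Insert 93: root
Insert 96: R from 93
Insert 99: R from 93 -> R from 96
Insert 43: L from 93
Insert 34: L from 93 -> L from 43
Insert 40: L from 93 -> L from 43 -> R from 34

In-order: [34, 40, 43, 93, 96, 99]


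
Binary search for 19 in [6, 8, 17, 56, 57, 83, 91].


Step 1: lo=0, hi=6, mid=3, val=56
Step 2: lo=0, hi=2, mid=1, val=8
Step 3: lo=2, hi=2, mid=2, val=17

Not found


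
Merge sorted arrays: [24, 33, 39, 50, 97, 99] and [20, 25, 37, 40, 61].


Take 20 from B
Take 24 from A
Take 25 from B
Take 33 from A
Take 37 from B
Take 39 from A
Take 40 from B
Take 50 from A
Take 61 from B

Merged: [20, 24, 25, 33, 37, 39, 40, 50, 61, 97, 99]


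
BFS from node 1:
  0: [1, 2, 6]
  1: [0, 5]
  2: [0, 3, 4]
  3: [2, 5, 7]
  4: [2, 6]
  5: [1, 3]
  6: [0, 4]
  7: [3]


Visit 1, enqueue [0, 5]
Visit 0, enqueue [2, 6]
Visit 5, enqueue [3]
Visit 2, enqueue [4]
Visit 6, enqueue []
Visit 3, enqueue [7]
Visit 4, enqueue []
Visit 7, enqueue []

BFS order: [1, 0, 5, 2, 6, 3, 4, 7]


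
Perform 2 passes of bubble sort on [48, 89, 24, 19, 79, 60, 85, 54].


Initial: [48, 89, 24, 19, 79, 60, 85, 54]
Pass 1: [48, 24, 19, 79, 60, 85, 54, 89] (6 swaps)
Pass 2: [24, 19, 48, 60, 79, 54, 85, 89] (4 swaps)

After 2 passes: [24, 19, 48, 60, 79, 54, 85, 89]


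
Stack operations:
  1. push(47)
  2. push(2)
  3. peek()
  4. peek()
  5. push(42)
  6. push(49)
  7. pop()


push(47) -> [47]
push(2) -> [47, 2]
peek()->2
peek()->2
push(42) -> [47, 2, 42]
push(49) -> [47, 2, 42, 49]
pop()->49, [47, 2, 42]

Final stack: [47, 2, 42]


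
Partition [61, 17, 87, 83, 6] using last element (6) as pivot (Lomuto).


Pivot: 6
Place pivot at 0: [6, 17, 87, 83, 61]

Partitioned: [6, 17, 87, 83, 61]


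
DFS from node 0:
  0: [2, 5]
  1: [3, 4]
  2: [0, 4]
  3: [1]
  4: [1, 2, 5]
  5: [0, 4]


Visit 0, push [5, 2]
Visit 2, push [4]
Visit 4, push [5, 1]
Visit 1, push [3]
Visit 3, push []
Visit 5, push []

DFS order: [0, 2, 4, 1, 3, 5]


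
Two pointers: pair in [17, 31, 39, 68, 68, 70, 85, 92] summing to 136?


lo=0(17)+hi=7(92)=109
lo=1(31)+hi=7(92)=123
lo=2(39)+hi=7(92)=131
lo=3(68)+hi=7(92)=160
lo=3(68)+hi=6(85)=153
lo=3(68)+hi=5(70)=138
lo=3(68)+hi=4(68)=136

Yes: 68+68=136


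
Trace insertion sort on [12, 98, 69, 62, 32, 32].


Initial: [12, 98, 69, 62, 32, 32]
Insert 98: [12, 98, 69, 62, 32, 32]
Insert 69: [12, 69, 98, 62, 32, 32]
Insert 62: [12, 62, 69, 98, 32, 32]
Insert 32: [12, 32, 62, 69, 98, 32]
Insert 32: [12, 32, 32, 62, 69, 98]

Sorted: [12, 32, 32, 62, 69, 98]


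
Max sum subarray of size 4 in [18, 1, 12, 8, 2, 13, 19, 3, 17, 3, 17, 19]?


[0:4]: 39
[1:5]: 23
[2:6]: 35
[3:7]: 42
[4:8]: 37
[5:9]: 52
[6:10]: 42
[7:11]: 40
[8:12]: 56

Max: 56 at [8:12]


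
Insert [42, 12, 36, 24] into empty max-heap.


Insert 42: [42]
Insert 12: [42, 12]
Insert 36: [42, 12, 36]
Insert 24: [42, 24, 36, 12]

Final heap: [42, 24, 36, 12]


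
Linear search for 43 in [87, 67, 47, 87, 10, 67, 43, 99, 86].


i=0: 87!=43
i=1: 67!=43
i=2: 47!=43
i=3: 87!=43
i=4: 10!=43
i=5: 67!=43
i=6: 43==43 found!

Found at 6, 7 comps


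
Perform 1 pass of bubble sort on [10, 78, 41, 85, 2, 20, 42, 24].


Initial: [10, 78, 41, 85, 2, 20, 42, 24]
Pass 1: [10, 41, 78, 2, 20, 42, 24, 85] (5 swaps)

After 1 pass: [10, 41, 78, 2, 20, 42, 24, 85]


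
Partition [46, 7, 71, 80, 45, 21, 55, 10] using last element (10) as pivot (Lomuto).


Pivot: 10
  7 <= 10: swap -> [7, 46, 71, 80, 45, 21, 55, 10]
Place pivot at 1: [7, 10, 71, 80, 45, 21, 55, 46]

Partitioned: [7, 10, 71, 80, 45, 21, 55, 46]


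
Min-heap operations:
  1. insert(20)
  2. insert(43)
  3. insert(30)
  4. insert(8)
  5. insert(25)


insert(20) -> [20]
insert(43) -> [20, 43]
insert(30) -> [20, 43, 30]
insert(8) -> [8, 20, 30, 43]
insert(25) -> [8, 20, 30, 43, 25]

Final heap: [8, 20, 30, 43, 25]


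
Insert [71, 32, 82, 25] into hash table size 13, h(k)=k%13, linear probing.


Insert 71: h=6 -> slot 6
Insert 32: h=6, 1 probes -> slot 7
Insert 82: h=4 -> slot 4
Insert 25: h=12 -> slot 12

Table: [None, None, None, None, 82, None, 71, 32, None, None, None, None, 25]


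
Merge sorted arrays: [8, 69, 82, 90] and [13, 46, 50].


Take 8 from A
Take 13 from B
Take 46 from B
Take 50 from B

Merged: [8, 13, 46, 50, 69, 82, 90]


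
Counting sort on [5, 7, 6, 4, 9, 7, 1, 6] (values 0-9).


Input: [5, 7, 6, 4, 9, 7, 1, 6]
Counts: [0, 1, 0, 0, 1, 1, 2, 2, 0, 1]

Sorted: [1, 4, 5, 6, 6, 7, 7, 9]


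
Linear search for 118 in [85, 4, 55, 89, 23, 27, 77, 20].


i=0: 85!=118
i=1: 4!=118
i=2: 55!=118
i=3: 89!=118
i=4: 23!=118
i=5: 27!=118
i=6: 77!=118
i=7: 20!=118

Not found, 8 comps


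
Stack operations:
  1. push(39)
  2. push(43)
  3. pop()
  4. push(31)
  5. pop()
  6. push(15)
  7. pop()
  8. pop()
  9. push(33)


push(39) -> [39]
push(43) -> [39, 43]
pop()->43, [39]
push(31) -> [39, 31]
pop()->31, [39]
push(15) -> [39, 15]
pop()->15, [39]
pop()->39, []
push(33) -> [33]

Final stack: [33]


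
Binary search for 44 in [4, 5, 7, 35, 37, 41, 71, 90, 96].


Step 1: lo=0, hi=8, mid=4, val=37
Step 2: lo=5, hi=8, mid=6, val=71
Step 3: lo=5, hi=5, mid=5, val=41

Not found


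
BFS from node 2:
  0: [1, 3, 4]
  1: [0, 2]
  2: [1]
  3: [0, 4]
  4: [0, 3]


Visit 2, enqueue [1]
Visit 1, enqueue [0]
Visit 0, enqueue [3, 4]
Visit 3, enqueue []
Visit 4, enqueue []

BFS order: [2, 1, 0, 3, 4]


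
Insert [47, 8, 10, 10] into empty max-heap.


Insert 47: [47]
Insert 8: [47, 8]
Insert 10: [47, 8, 10]
Insert 10: [47, 10, 10, 8]

Final heap: [47, 10, 10, 8]


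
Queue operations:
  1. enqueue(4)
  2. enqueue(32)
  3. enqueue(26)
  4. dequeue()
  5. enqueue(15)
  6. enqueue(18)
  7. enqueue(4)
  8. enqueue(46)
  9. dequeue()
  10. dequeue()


enqueue(4) -> [4]
enqueue(32) -> [4, 32]
enqueue(26) -> [4, 32, 26]
dequeue()->4, [32, 26]
enqueue(15) -> [32, 26, 15]
enqueue(18) -> [32, 26, 15, 18]
enqueue(4) -> [32, 26, 15, 18, 4]
enqueue(46) -> [32, 26, 15, 18, 4, 46]
dequeue()->32, [26, 15, 18, 4, 46]
dequeue()->26, [15, 18, 4, 46]

Final queue: [15, 18, 4, 46]


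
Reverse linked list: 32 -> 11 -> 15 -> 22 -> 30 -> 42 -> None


Step 1: curr=32, set curr.next=prev(None) | reversed so far: 32
Step 2: curr=11, set curr.next=prev(32) | reversed so far: 11 -> 32
Step 3: curr=15, set curr.next=prev(11) | reversed so far: 15 -> 11 -> 32
Step 4: curr=22, set curr.next=prev(15) | reversed so far: 22 -> 15 -> 11 -> 32
Step 5: curr=30, set curr.next=prev(22) | reversed so far: 30 -> 22 -> 15 -> 11 -> 32
Step 6: curr=42, set curr.next=prev(30) | reversed so far: 42 -> 30 -> 22 -> 15 -> 11 -> 32

42 -> 30 -> 22 -> 15 -> 11 -> 32 -> None


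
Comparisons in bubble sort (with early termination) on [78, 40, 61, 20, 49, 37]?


Algorithm: bubble sort (with early termination)
Input: [78, 40, 61, 20, 49, 37]
Sorted: [20, 37, 40, 49, 61, 78]

15


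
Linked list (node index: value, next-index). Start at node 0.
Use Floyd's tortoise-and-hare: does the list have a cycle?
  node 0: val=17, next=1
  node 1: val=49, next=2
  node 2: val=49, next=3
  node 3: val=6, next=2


Floyd's tortoise (slow, +1) and hare (fast, +2):
  init: slow=0, fast=0
  step 1: slow=1, fast=2
  step 2: slow=2, fast=2
  slow == fast at node 2: cycle detected

Cycle: yes


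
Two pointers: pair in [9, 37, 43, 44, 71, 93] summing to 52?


lo=0(9)+hi=5(93)=102
lo=0(9)+hi=4(71)=80
lo=0(9)+hi=3(44)=53
lo=0(9)+hi=2(43)=52

Yes: 9+43=52


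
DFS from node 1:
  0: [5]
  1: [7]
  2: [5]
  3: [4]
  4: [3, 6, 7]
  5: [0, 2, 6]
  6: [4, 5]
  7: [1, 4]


Visit 1, push [7]
Visit 7, push [4]
Visit 4, push [6, 3]
Visit 3, push []
Visit 6, push [5]
Visit 5, push [2, 0]
Visit 0, push []
Visit 2, push []

DFS order: [1, 7, 4, 3, 6, 5, 0, 2]


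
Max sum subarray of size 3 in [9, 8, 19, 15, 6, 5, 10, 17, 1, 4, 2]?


[0:3]: 36
[1:4]: 42
[2:5]: 40
[3:6]: 26
[4:7]: 21
[5:8]: 32
[6:9]: 28
[7:10]: 22
[8:11]: 7

Max: 42 at [1:4]


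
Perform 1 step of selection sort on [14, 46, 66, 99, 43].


Initial: [14, 46, 66, 99, 43]
Step 1: min=14 at 0
  Swap: [14, 46, 66, 99, 43]

After 1 step: [14, 46, 66, 99, 43]


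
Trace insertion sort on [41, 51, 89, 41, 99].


Initial: [41, 51, 89, 41, 99]
Insert 51: [41, 51, 89, 41, 99]
Insert 89: [41, 51, 89, 41, 99]
Insert 41: [41, 41, 51, 89, 99]
Insert 99: [41, 41, 51, 89, 99]

Sorted: [41, 41, 51, 89, 99]


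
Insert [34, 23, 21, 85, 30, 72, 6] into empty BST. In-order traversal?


Insert 34: root
Insert 23: L from 34
Insert 21: L from 34 -> L from 23
Insert 85: R from 34
Insert 30: L from 34 -> R from 23
Insert 72: R from 34 -> L from 85
Insert 6: L from 34 -> L from 23 -> L from 21

In-order: [6, 21, 23, 30, 34, 72, 85]


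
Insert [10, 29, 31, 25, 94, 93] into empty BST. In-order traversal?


Insert 10: root
Insert 29: R from 10
Insert 31: R from 10 -> R from 29
Insert 25: R from 10 -> L from 29
Insert 94: R from 10 -> R from 29 -> R from 31
Insert 93: R from 10 -> R from 29 -> R from 31 -> L from 94

In-order: [10, 25, 29, 31, 93, 94]


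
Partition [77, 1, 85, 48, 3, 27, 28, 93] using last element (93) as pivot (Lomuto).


Pivot: 93
  77 <= 93: advance i (no swap)
  1 <= 93: advance i (no swap)
  85 <= 93: advance i (no swap)
  48 <= 93: advance i (no swap)
  3 <= 93: advance i (no swap)
  27 <= 93: advance i (no swap)
  28 <= 93: advance i (no swap)
Place pivot at 7: [77, 1, 85, 48, 3, 27, 28, 93]

Partitioned: [77, 1, 85, 48, 3, 27, 28, 93]


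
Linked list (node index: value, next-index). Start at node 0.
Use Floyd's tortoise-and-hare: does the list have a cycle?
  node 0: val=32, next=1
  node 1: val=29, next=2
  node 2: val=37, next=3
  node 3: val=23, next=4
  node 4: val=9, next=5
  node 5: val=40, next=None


Floyd's tortoise (slow, +1) and hare (fast, +2):
  init: slow=0, fast=0
  step 1: slow=1, fast=2
  step 2: slow=2, fast=4
  step 3: fast 4->5->None, no cycle

Cycle: no


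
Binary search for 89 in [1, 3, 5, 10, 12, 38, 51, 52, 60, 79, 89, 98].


Step 1: lo=0, hi=11, mid=5, val=38
Step 2: lo=6, hi=11, mid=8, val=60
Step 3: lo=9, hi=11, mid=10, val=89

Found at index 10


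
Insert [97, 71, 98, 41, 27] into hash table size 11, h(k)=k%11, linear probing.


Insert 97: h=9 -> slot 9
Insert 71: h=5 -> slot 5
Insert 98: h=10 -> slot 10
Insert 41: h=8 -> slot 8
Insert 27: h=5, 1 probes -> slot 6

Table: [None, None, None, None, None, 71, 27, None, 41, 97, 98]


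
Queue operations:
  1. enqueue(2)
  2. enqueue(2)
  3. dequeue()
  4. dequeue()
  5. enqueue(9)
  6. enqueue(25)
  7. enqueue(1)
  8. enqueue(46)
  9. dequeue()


enqueue(2) -> [2]
enqueue(2) -> [2, 2]
dequeue()->2, [2]
dequeue()->2, []
enqueue(9) -> [9]
enqueue(25) -> [9, 25]
enqueue(1) -> [9, 25, 1]
enqueue(46) -> [9, 25, 1, 46]
dequeue()->9, [25, 1, 46]

Final queue: [25, 1, 46]


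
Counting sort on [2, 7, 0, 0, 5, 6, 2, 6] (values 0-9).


Input: [2, 7, 0, 0, 5, 6, 2, 6]
Counts: [2, 0, 2, 0, 0, 1, 2, 1, 0, 0]

Sorted: [0, 0, 2, 2, 5, 6, 6, 7]


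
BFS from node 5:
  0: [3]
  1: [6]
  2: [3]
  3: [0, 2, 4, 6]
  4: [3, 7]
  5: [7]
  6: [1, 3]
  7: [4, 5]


Visit 5, enqueue [7]
Visit 7, enqueue [4]
Visit 4, enqueue [3]
Visit 3, enqueue [0, 2, 6]
Visit 0, enqueue []
Visit 2, enqueue []
Visit 6, enqueue [1]
Visit 1, enqueue []

BFS order: [5, 7, 4, 3, 0, 2, 6, 1]


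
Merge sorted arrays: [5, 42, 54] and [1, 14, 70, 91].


Take 1 from B
Take 5 from A
Take 14 from B
Take 42 from A
Take 54 from A

Merged: [1, 5, 14, 42, 54, 70, 91]


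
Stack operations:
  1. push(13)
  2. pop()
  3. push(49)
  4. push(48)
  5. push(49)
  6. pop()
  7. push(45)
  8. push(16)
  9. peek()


push(13) -> [13]
pop()->13, []
push(49) -> [49]
push(48) -> [49, 48]
push(49) -> [49, 48, 49]
pop()->49, [49, 48]
push(45) -> [49, 48, 45]
push(16) -> [49, 48, 45, 16]
peek()->16

Final stack: [49, 48, 45, 16]


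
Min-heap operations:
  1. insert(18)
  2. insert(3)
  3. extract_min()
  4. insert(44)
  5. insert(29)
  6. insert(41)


insert(18) -> [18]
insert(3) -> [3, 18]
extract_min()->3, [18]
insert(44) -> [18, 44]
insert(29) -> [18, 44, 29]
insert(41) -> [18, 41, 29, 44]

Final heap: [18, 41, 29, 44]


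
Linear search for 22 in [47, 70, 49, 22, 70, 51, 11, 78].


i=0: 47!=22
i=1: 70!=22
i=2: 49!=22
i=3: 22==22 found!

Found at 3, 4 comps


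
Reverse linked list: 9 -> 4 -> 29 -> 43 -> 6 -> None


Step 1: curr=9, set curr.next=prev(None) | reversed so far: 9
Step 2: curr=4, set curr.next=prev(9) | reversed so far: 4 -> 9
Step 3: curr=29, set curr.next=prev(4) | reversed so far: 29 -> 4 -> 9
Step 4: curr=43, set curr.next=prev(29) | reversed so far: 43 -> 29 -> 4 -> 9
Step 5: curr=6, set curr.next=prev(43) | reversed so far: 6 -> 43 -> 29 -> 4 -> 9

6 -> 43 -> 29 -> 4 -> 9 -> None


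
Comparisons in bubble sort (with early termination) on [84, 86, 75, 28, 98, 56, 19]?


Algorithm: bubble sort (with early termination)
Input: [84, 86, 75, 28, 98, 56, 19]
Sorted: [19, 28, 56, 75, 84, 86, 98]

21


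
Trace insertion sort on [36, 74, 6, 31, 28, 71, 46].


Initial: [36, 74, 6, 31, 28, 71, 46]
Insert 74: [36, 74, 6, 31, 28, 71, 46]
Insert 6: [6, 36, 74, 31, 28, 71, 46]
Insert 31: [6, 31, 36, 74, 28, 71, 46]
Insert 28: [6, 28, 31, 36, 74, 71, 46]
Insert 71: [6, 28, 31, 36, 71, 74, 46]
Insert 46: [6, 28, 31, 36, 46, 71, 74]

Sorted: [6, 28, 31, 36, 46, 71, 74]


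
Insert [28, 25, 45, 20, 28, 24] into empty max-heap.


Insert 28: [28]
Insert 25: [28, 25]
Insert 45: [45, 25, 28]
Insert 20: [45, 25, 28, 20]
Insert 28: [45, 28, 28, 20, 25]
Insert 24: [45, 28, 28, 20, 25, 24]

Final heap: [45, 28, 28, 20, 25, 24]


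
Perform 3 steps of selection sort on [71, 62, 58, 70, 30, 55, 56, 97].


Initial: [71, 62, 58, 70, 30, 55, 56, 97]
Step 1: min=30 at 4
  Swap: [30, 62, 58, 70, 71, 55, 56, 97]
Step 2: min=55 at 5
  Swap: [30, 55, 58, 70, 71, 62, 56, 97]
Step 3: min=56 at 6
  Swap: [30, 55, 56, 70, 71, 62, 58, 97]

After 3 steps: [30, 55, 56, 70, 71, 62, 58, 97]


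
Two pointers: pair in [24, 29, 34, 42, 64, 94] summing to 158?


lo=0(24)+hi=5(94)=118
lo=1(29)+hi=5(94)=123
lo=2(34)+hi=5(94)=128
lo=3(42)+hi=5(94)=136
lo=4(64)+hi=5(94)=158

Yes: 64+94=158


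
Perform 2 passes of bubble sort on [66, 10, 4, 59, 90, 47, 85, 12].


Initial: [66, 10, 4, 59, 90, 47, 85, 12]
Pass 1: [10, 4, 59, 66, 47, 85, 12, 90] (6 swaps)
Pass 2: [4, 10, 59, 47, 66, 12, 85, 90] (3 swaps)

After 2 passes: [4, 10, 59, 47, 66, 12, 85, 90]


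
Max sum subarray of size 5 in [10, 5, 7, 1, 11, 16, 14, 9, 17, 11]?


[0:5]: 34
[1:6]: 40
[2:7]: 49
[3:8]: 51
[4:9]: 67
[5:10]: 67

Max: 67 at [4:9]


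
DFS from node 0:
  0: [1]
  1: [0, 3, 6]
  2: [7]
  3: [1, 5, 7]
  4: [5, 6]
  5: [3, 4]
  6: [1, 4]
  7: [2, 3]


Visit 0, push [1]
Visit 1, push [6, 3]
Visit 3, push [7, 5]
Visit 5, push [4]
Visit 4, push [6]
Visit 6, push []
Visit 7, push [2]
Visit 2, push []

DFS order: [0, 1, 3, 5, 4, 6, 7, 2]


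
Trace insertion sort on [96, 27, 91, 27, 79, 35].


Initial: [96, 27, 91, 27, 79, 35]
Insert 27: [27, 96, 91, 27, 79, 35]
Insert 91: [27, 91, 96, 27, 79, 35]
Insert 27: [27, 27, 91, 96, 79, 35]
Insert 79: [27, 27, 79, 91, 96, 35]
Insert 35: [27, 27, 35, 79, 91, 96]

Sorted: [27, 27, 35, 79, 91, 96]


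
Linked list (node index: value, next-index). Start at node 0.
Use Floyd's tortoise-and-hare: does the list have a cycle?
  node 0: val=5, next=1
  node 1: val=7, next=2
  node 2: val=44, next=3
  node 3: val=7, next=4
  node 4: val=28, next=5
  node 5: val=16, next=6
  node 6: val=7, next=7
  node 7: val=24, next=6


Floyd's tortoise (slow, +1) and hare (fast, +2):
  init: slow=0, fast=0
  step 1: slow=1, fast=2
  step 2: slow=2, fast=4
  step 3: slow=3, fast=6
  step 4: slow=4, fast=6
  step 5: slow=5, fast=6
  step 6: slow=6, fast=6
  slow == fast at node 6: cycle detected

Cycle: yes


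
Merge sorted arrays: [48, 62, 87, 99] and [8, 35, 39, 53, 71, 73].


Take 8 from B
Take 35 from B
Take 39 from B
Take 48 from A
Take 53 from B
Take 62 from A
Take 71 from B
Take 73 from B

Merged: [8, 35, 39, 48, 53, 62, 71, 73, 87, 99]


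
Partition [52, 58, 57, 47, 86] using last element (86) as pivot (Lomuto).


Pivot: 86
  52 <= 86: advance i (no swap)
  58 <= 86: advance i (no swap)
  57 <= 86: advance i (no swap)
  47 <= 86: advance i (no swap)
Place pivot at 4: [52, 58, 57, 47, 86]

Partitioned: [52, 58, 57, 47, 86]


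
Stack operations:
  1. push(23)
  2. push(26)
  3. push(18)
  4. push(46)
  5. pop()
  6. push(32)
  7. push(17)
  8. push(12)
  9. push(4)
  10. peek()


push(23) -> [23]
push(26) -> [23, 26]
push(18) -> [23, 26, 18]
push(46) -> [23, 26, 18, 46]
pop()->46, [23, 26, 18]
push(32) -> [23, 26, 18, 32]
push(17) -> [23, 26, 18, 32, 17]
push(12) -> [23, 26, 18, 32, 17, 12]
push(4) -> [23, 26, 18, 32, 17, 12, 4]
peek()->4

Final stack: [23, 26, 18, 32, 17, 12, 4]


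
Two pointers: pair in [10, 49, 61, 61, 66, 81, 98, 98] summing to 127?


lo=0(10)+hi=7(98)=108
lo=1(49)+hi=7(98)=147
lo=1(49)+hi=6(98)=147
lo=1(49)+hi=5(81)=130
lo=1(49)+hi=4(66)=115
lo=2(61)+hi=4(66)=127

Yes: 61+66=127


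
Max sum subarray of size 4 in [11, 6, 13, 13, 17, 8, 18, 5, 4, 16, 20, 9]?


[0:4]: 43
[1:5]: 49
[2:6]: 51
[3:7]: 56
[4:8]: 48
[5:9]: 35
[6:10]: 43
[7:11]: 45
[8:12]: 49

Max: 56 at [3:7]


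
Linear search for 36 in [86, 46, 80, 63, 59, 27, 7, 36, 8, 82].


i=0: 86!=36
i=1: 46!=36
i=2: 80!=36
i=3: 63!=36
i=4: 59!=36
i=5: 27!=36
i=6: 7!=36
i=7: 36==36 found!

Found at 7, 8 comps


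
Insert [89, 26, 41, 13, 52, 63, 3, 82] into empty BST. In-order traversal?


Insert 89: root
Insert 26: L from 89
Insert 41: L from 89 -> R from 26
Insert 13: L from 89 -> L from 26
Insert 52: L from 89 -> R from 26 -> R from 41
Insert 63: L from 89 -> R from 26 -> R from 41 -> R from 52
Insert 3: L from 89 -> L from 26 -> L from 13
Insert 82: L from 89 -> R from 26 -> R from 41 -> R from 52 -> R from 63

In-order: [3, 13, 26, 41, 52, 63, 82, 89]


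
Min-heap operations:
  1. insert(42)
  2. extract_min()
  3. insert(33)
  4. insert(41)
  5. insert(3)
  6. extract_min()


insert(42) -> [42]
extract_min()->42, []
insert(33) -> [33]
insert(41) -> [33, 41]
insert(3) -> [3, 41, 33]
extract_min()->3, [33, 41]

Final heap: [33, 41]


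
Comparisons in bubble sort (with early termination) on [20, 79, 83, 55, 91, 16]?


Algorithm: bubble sort (with early termination)
Input: [20, 79, 83, 55, 91, 16]
Sorted: [16, 20, 55, 79, 83, 91]

15


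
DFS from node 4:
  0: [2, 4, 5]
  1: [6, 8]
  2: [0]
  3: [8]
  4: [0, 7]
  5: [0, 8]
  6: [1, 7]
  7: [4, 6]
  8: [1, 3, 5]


Visit 4, push [7, 0]
Visit 0, push [5, 2]
Visit 2, push []
Visit 5, push [8]
Visit 8, push [3, 1]
Visit 1, push [6]
Visit 6, push [7]
Visit 7, push []
Visit 3, push []

DFS order: [4, 0, 2, 5, 8, 1, 6, 7, 3]


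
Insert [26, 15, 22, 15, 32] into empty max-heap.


Insert 26: [26]
Insert 15: [26, 15]
Insert 22: [26, 15, 22]
Insert 15: [26, 15, 22, 15]
Insert 32: [32, 26, 22, 15, 15]

Final heap: [32, 26, 22, 15, 15]


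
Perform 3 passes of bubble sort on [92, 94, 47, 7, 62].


Initial: [92, 94, 47, 7, 62]
Pass 1: [92, 47, 7, 62, 94] (3 swaps)
Pass 2: [47, 7, 62, 92, 94] (3 swaps)
Pass 3: [7, 47, 62, 92, 94] (1 swaps)

After 3 passes: [7, 47, 62, 92, 94]


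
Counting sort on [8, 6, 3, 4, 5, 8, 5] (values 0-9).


Input: [8, 6, 3, 4, 5, 8, 5]
Counts: [0, 0, 0, 1, 1, 2, 1, 0, 2, 0]

Sorted: [3, 4, 5, 5, 6, 8, 8]


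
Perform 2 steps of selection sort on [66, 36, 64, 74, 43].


Initial: [66, 36, 64, 74, 43]
Step 1: min=36 at 1
  Swap: [36, 66, 64, 74, 43]
Step 2: min=43 at 4
  Swap: [36, 43, 64, 74, 66]

After 2 steps: [36, 43, 64, 74, 66]


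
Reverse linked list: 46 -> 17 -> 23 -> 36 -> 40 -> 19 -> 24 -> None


Step 1: curr=46, set curr.next=prev(None) | reversed so far: 46
Step 2: curr=17, set curr.next=prev(46) | reversed so far: 17 -> 46
Step 3: curr=23, set curr.next=prev(17) | reversed so far: 23 -> 17 -> 46
Step 4: curr=36, set curr.next=prev(23) | reversed so far: 36 -> 23 -> 17 -> 46
Step 5: curr=40, set curr.next=prev(36) | reversed so far: 40 -> 36 -> 23 -> 17 -> 46
Step 6: curr=19, set curr.next=prev(40) | reversed so far: 19 -> 40 -> 36 -> 23 -> 17 -> 46
Step 7: curr=24, set curr.next=prev(19) | reversed so far: 24 -> 19 -> 40 -> 36 -> 23 -> 17 -> 46

24 -> 19 -> 40 -> 36 -> 23 -> 17 -> 46 -> None
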